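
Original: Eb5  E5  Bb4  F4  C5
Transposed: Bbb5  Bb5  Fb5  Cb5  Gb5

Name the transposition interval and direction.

up a diminished fifth

Take the first pair: Eb5 → Bbb5. E to B spans 5 letter names, so the interval is some kind of fifth.
Eb5 to Bbb5 is 6 semitones, which makes it a diminished fifth; the second version is higher, so the direction is up.
Checking another pair — C5 → Gb5 — gives the same interval.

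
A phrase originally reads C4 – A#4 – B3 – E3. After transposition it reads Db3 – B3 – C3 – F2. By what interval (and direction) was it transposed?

down a major seventh

Take the first pair: C4 → Db3. C to D spans 7 letter names, so the interval is some kind of seventh.
Db3 to C4 is 11 semitones, which makes it a major seventh; the second version is lower, so the direction is down.
Checking another pair — E3 → F2 — gives the same interval.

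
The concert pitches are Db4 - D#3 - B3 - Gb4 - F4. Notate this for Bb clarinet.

Eb4 E#3 C#4 Ab4 G4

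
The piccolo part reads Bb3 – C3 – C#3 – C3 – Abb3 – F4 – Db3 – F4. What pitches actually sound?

The piccolo sounds a perfect octave above written, so transpose each written note up a perfect octave.
Bb3 gives Bb4
C3 gives C4
C#3 gives C#4
C3 gives C4
Abb3 gives Abb4
F4 gives F5
Db3 gives Db4
F4 gives F5

Bb4 C4 C#4 C4 Abb4 F5 Db4 F5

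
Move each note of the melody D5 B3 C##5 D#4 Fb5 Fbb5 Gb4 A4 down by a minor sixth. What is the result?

F#4 D#3 E##4 F##3 Ab4 Abb4 Bb3 C#4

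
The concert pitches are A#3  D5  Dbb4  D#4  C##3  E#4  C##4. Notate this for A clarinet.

The A clarinet sounds a minor third below written, so the written part must be a minor third above concert — transpose each note up.
A#3 -> C#4
D5 -> F5
Dbb4 -> Fbb4
D#4 -> F#4
C##3 -> E#3
E#4 -> G#4
C##4 -> E#4

C#4 F5 Fbb4 F#4 E#3 G#4 E#4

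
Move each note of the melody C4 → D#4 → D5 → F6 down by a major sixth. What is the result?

Eb3 F#3 F4 Ab5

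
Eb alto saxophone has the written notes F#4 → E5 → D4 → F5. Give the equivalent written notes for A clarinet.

First find concert pitch: the Eb alto saxophone sounds a major sixth below written, so F#4 E5 D4 F5 sounds A3 G4 F3 Ab4.
Then write for A clarinet: it sounds a minor third below written, so the part must be a minor third above concert.
A3 → C4
G4 → Bb4
F3 → Ab3
Ab4 → Cb5

C4 Bb4 Ab3 Cb5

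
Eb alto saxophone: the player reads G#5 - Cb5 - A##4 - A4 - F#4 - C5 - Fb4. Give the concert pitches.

The Eb alto saxophone sounds a major sixth below written, so transpose each written note down a major sixth.
G#5 becomes B4
Cb5 becomes Ebb4
A##4 becomes C##4
A4 becomes C4
F#4 becomes A3
C5 becomes Eb4
Fb4 becomes Abb3

B4 Ebb4 C##4 C4 A3 Eb4 Abb3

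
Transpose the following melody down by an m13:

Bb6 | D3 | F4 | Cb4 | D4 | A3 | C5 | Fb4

D5 F#1 A2 Eb2 F#2 C#2 E3 Ab2

Bb6 -> D5
D3 -> F#1
F4 -> A2
Cb4 -> Eb2
D4 -> F#2
A3 -> C#2
C5 -> E3
Fb4 -> Ab2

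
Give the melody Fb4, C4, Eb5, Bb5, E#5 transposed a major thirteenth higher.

Db6 A5 C7 G7 C##7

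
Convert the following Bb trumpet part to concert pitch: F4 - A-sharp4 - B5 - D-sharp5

Eb4 G#4 A5 C#5

Written C4 on the Bb trumpet sounds as Bb3, a major second lower; apply that shift to every note.
F4 → Eb4
A#4 → G#4
B5 → A5
D#5 → C#5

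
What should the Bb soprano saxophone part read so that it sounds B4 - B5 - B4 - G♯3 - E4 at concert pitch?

Written C4 sounds as Bb3 on the Bb soprano saxophone, so concert pitches are written a major second up.
B4 → C#5
B5 → C#6
B4 → C#5
G#3 → A#3
E4 → F#4

C#5 C#6 C#5 A#3 F#4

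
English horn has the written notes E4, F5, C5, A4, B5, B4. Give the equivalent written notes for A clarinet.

C4 Db5 Ab4 F4 G5 G4

First find concert pitch: the English horn sounds a perfect fifth below written, so E4 F5 C5 A4 B5 B4 sounds A3 Bb4 F4 D4 E5 E4.
Then write for A clarinet: it sounds a minor third below written, so the part must be a minor third above concert.
A3 → C4
Bb4 → Db5
F4 → Ab4
D4 → F4
E5 → G5
E4 → G4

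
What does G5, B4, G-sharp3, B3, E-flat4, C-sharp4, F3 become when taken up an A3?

G5 becomes B#5
B4 becomes D##5
G#3 becomes B##3
B3 becomes D##4
Eb4 becomes G#4
C#4 becomes E##4
F3 becomes A#3

B#5 D##5 B##3 D##4 G#4 E##4 A#3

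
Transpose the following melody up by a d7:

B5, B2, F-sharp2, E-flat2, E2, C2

Ab6 Ab3 Eb3 Dbb3 Db3 Bbb2

A diminished seventh up from B5 gives Ab6.
A diminished seventh up from B2 gives Ab3.
F#2 up a diminished seventh is Eb3.
A diminished seventh up from Eb2 gives Dbb3.
E2: a seventh up reaches D, and 9 semitones makes it Db3.
C2: a seventh up reaches B, and 9 semitones makes it Bbb2.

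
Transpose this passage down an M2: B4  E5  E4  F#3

B4: a second down reaches A, and 2 semitones makes it A4.
E5: a second down reaches D, and 2 semitones makes it D5.
A major second down from E4 gives D4.
A major second down from F#3 gives E3.

A4 D5 D4 E3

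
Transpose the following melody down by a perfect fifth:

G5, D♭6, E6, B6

C5 Gb5 A5 E6

G5 down a perfect fifth is C5.
Db6 down a perfect fifth is Gb5.
E6 down a perfect fifth is A5.
A perfect fifth down from B6 gives E6.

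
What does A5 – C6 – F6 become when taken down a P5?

D5 F5 Bb5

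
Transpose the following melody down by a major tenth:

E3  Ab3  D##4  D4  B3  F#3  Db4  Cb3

C2 Fb2 B#2 Bb2 G2 D2 Bbb2 Abb1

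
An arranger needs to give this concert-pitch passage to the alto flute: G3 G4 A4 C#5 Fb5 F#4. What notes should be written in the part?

C4 C5 D5 F#5 Bbb5 B4

The alto flute sounds a perfect fourth below written, so the written part must be a perfect fourth above concert — transpose each note up.
G3 becomes C4
G4 becomes C5
A4 becomes D5
C#5 becomes F#5
Fb5 becomes Bbb5
F#4 becomes B4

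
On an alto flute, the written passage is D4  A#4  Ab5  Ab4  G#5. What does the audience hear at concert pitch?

A3 E#4 Eb5 Eb4 D#5

Written C4 on the alto flute sounds as G3, a perfect fourth lower; apply that shift to every note.
D4 to A3
A#4 to E#4
Ab5 to Eb5
Ab4 to Eb4
G#5 to D#5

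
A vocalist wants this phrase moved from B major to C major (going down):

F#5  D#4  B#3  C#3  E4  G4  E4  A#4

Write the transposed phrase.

G4 E3 C#3 D2 F3 Ab3 F3 B3

From B down to C is a major seventh; apply that to each pitch.
F#5 gives G4
D#4 gives E3
B#3 gives C#3
C#3 gives D2
E4 gives F3
G4 gives Ab3
E4 gives F3
A#4 gives B3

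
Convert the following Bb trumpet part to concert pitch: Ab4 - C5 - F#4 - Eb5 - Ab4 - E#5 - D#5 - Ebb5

Gb4 Bb4 E4 Db5 Gb4 D#5 C#5 Dbb5

Written C4 on the Bb trumpet sounds as Bb3, a major second lower; apply that shift to every note.
Ab4 becomes Gb4
C5 becomes Bb4
F#4 becomes E4
Eb5 becomes Db5
Ab4 becomes Gb4
E#5 becomes D#5
D#5 becomes C#5
Ebb5 becomes Dbb5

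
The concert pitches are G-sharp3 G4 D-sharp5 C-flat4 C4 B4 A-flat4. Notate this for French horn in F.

The French horn in F sounds a perfect fifth below written, so the written part must be a perfect fifth above concert — transpose each note up.
G#3 -> D#4
G4 -> D5
D#5 -> A#5
Cb4 -> Gb4
C4 -> G4
B4 -> F#5
Ab4 -> Eb5

D#4 D5 A#5 Gb4 G4 F#5 Eb5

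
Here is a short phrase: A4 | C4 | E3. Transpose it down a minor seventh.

A4: a seventh down reaches B, and 10 semitones makes it B3.
A minor seventh down from C4 gives D3.
E3: a seventh down reaches F, and 10 semitones makes it F#2.

B3 D3 F#2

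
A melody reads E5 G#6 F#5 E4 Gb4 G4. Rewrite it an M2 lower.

A major second down from E5 gives D5.
G#6 down a major second is F#6.
F#5: a second down reaches E, and 2 semitones makes it E5.
A major second down from E4 gives D4.
A major second down from Gb4 gives Fb4.
G4: a second down reaches F, and 2 semitones makes it F4.

D5 F#6 E5 D4 Fb4 F4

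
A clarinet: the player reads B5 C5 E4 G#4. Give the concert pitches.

Written C4 on the A clarinet sounds as A3, a minor third lower; apply that shift to every note.
B5 gives G#5
C5 gives A4
E4 gives C#4
G#4 gives E#4

G#5 A4 C#4 E#4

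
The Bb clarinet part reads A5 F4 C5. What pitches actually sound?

Written C4 on the Bb clarinet sounds as Bb3, a major second lower; apply that shift to every note.
A5 becomes G5
F4 becomes Eb4
C5 becomes Bb4

G5 Eb4 Bb4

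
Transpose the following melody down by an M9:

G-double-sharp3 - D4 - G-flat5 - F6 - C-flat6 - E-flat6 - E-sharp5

G##3 → F##2
D4 → C3
Gb5 → Fb4
F6 → Eb5
Cb6 → Bbb4
Eb6 → Db5
E#5 → D#4

F##2 C3 Fb4 Eb5 Bbb4 Db5 D#4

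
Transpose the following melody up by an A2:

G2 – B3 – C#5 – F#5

A#2 C##4 D##5 G##5

An augmented second up from G2 gives A#2.
An augmented second up from B3 gives C##4.
An augmented second up from C#5 gives D##5.
F#5 up an augmented second is G##5.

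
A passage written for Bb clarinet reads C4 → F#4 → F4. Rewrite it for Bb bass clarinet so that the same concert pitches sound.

C5 F#5 F5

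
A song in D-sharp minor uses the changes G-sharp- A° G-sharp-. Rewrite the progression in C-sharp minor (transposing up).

F#- G° F#-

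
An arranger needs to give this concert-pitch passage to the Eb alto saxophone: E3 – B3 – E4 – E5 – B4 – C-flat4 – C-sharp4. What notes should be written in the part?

C#4 G#4 C#5 C#6 G#5 Ab4 A#4

Written C4 sounds as Eb3 on the Eb alto saxophone, so concert pitches are written a major sixth up.
E3 becomes C#4
B3 becomes G#4
E4 becomes C#5
E5 becomes C#6
B4 becomes G#5
Cb4 becomes Ab4
C#4 becomes A#4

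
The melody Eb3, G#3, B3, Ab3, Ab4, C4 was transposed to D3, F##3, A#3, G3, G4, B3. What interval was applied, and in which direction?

down a minor second

From Eb3 to D3 is 2 letter names — a second of some quality.
D3 to Eb3 is 1 semitone, which makes it a minor second; the second version is lower, so the direction is down.
Checking another pair — C4 → B3 — gives the same interval.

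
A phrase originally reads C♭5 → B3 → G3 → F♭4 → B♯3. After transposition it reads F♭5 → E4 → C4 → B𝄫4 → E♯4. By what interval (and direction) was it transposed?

up a perfect fourth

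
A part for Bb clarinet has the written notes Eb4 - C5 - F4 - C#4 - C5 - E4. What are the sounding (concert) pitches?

Written C4 on the Bb clarinet sounds as Bb3, a major second lower; apply that shift to every note.
Eb4 -> Db4
C5 -> Bb4
F4 -> Eb4
C#4 -> B3
C5 -> Bb4
E4 -> D4

Db4 Bb4 Eb4 B3 Bb4 D4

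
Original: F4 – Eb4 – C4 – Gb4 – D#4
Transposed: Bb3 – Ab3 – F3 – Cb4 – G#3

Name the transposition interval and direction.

down a perfect fifth

Take the first pair: F4 → Bb3. F to B spans 5 letter names, so the interval is some kind of fifth.
Bb3 to F4 is 7 semitones, which makes it a perfect fifth; the second version is lower, so the direction is down.
Checking another pair — D#4 → G#3 — gives the same interval.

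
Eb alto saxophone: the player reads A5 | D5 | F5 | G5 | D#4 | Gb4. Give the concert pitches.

C5 F4 Ab4 Bb4 F#3 Bbb3

Written C4 on the Eb alto saxophone sounds as Eb3, a major sixth lower; apply that shift to every note.
A5 gives C5
D5 gives F4
F5 gives Ab4
G5 gives Bb4
D#4 gives F#3
Gb4 gives Bbb3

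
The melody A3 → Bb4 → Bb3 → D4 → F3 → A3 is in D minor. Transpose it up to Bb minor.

F4 Gb5 Gb4 Bb4 Db4 F4

D minor to Bb minor up is a minor sixth, so every note moves up by that interval.
A3 -> F4
Bb4 -> Gb5
Bb3 -> Gb4
D4 -> Bb4
F3 -> Db4
A3 -> F4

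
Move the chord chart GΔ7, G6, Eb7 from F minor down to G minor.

AΔ7 A6 F7

F minor down to G minor is a minor seventh; each chord root moves by that interval while the quality stays the same.
GΔ7: root G down a minor seventh → A, giving AΔ7.
G6: root G down a minor seventh → A, giving A6.
Eb7: root Eb down a minor seventh → F, giving F7.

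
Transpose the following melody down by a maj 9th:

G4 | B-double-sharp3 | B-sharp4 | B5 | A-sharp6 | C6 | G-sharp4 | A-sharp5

F3 A##2 A#3 A4 G#5 Bb4 F#3 G#4

G4 down a major ninth is F3.
B##3 down a major ninth is A##2.
A major ninth down from B#4 gives A#3.
A major ninth down from B5 gives A4.
A#6: a ninth down reaches G, and 14 semitones makes it G#5.
C6 down a major ninth is Bb4.
A major ninth down from G#4 gives F#3.
A#5: a ninth down reaches G, and 14 semitones makes it G#4.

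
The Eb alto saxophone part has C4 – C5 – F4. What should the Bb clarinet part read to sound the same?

First find concert pitch: the Eb alto saxophone sounds a major sixth below written, so C4 C5 F4 sounds Eb3 Eb4 Ab3.
Then write for Bb clarinet: it sounds a major second below written, so the part must be a major second above concert.
Eb3 → F3
Eb4 → F4
Ab3 → Bb3

F3 F4 Bb3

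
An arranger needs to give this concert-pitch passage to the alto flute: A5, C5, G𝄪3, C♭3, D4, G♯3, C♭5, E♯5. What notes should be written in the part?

D6 F5 C##4 Fb3 G4 C#4 Fb5 A#5

Written C4 sounds as G3 on the alto flute, so concert pitches are written a perfect fourth up.
A5 becomes D6
C5 becomes F5
G##3 becomes C##4
Cb3 becomes Fb3
D4 becomes G4
G#3 becomes C#4
Cb5 becomes Fb5
E#5 becomes A#5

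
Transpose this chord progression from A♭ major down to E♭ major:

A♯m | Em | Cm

E#m Bm Gm

A♭ major down to E♭ major is a perfect fourth; each chord root moves by that interval while the quality stays the same.
A♯m: root A♯ down a perfect fourth → E#, giving E#m.
Em: root E down a perfect fourth → B, giving Bm.
Cm: root C down a perfect fourth → G, giving Gm.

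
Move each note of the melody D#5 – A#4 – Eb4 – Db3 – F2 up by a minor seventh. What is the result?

C#6 G#5 Db5 Cb4 Eb3

D#5 up a minor seventh is C#6.
A minor seventh up from A#4 gives G#5.
Eb4 up a minor seventh is Db5.
Db3: a seventh up reaches C, and 10 semitones makes it Cb4.
F2: a seventh up reaches E, and 10 semitones makes it Eb3.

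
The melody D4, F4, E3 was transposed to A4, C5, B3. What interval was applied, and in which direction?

up a perfect fifth

From D4 to A4 is 5 letter names — a fifth of some quality.
D4 to A4 is 7 semitones, which makes it a perfect fifth; the second version is higher, so the direction is up.
Checking another pair — E3 → B3 — gives the same interval.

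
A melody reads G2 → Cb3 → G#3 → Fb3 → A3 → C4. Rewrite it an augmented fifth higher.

G2 gives D#3
Cb3 gives G3
G#3 gives D##4
Fb3 gives C4
A3 gives E#4
C4 gives G#4

D#3 G3 D##4 C4 E#4 G#4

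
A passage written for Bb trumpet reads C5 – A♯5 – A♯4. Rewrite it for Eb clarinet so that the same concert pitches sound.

G4 E#5 E#4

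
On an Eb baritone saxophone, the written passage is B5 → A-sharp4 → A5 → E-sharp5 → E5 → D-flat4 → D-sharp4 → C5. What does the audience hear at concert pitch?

D4 C#3 C4 G#3 G3 Fb2 F#2 Eb3

Written C4 on the Eb baritone saxophone sounds as Eb2, a major thirteenth lower; apply that shift to every note.
B5 -> D4
A#4 -> C#3
A5 -> C4
E#5 -> G#3
E5 -> G3
Db4 -> Fb2
D#4 -> F#2
C5 -> Eb3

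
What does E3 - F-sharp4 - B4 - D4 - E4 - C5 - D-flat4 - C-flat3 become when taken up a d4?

Ab3 Bb4 Eb5 Gb4 Ab4 Fb5 Gbb4 Fbb3

E3 becomes Ab3
F#4 becomes Bb4
B4 becomes Eb5
D4 becomes Gb4
E4 becomes Ab4
C5 becomes Fb5
Db4 becomes Gbb4
Cb3 becomes Fbb3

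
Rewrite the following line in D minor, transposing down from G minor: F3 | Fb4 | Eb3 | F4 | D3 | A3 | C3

From G down to D is a perfect fourth; apply that to each pitch.
F3 → C3
Fb4 → Cb4
Eb3 → Bb2
F4 → C4
D3 → A2
A3 → E3
C3 → G2

C3 Cb4 Bb2 C4 A2 E3 G2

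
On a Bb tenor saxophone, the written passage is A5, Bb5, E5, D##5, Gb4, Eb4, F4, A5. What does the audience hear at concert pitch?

G4 Ab4 D4 C##4 Fb3 Db3 Eb3 G4

Written C4 on the Bb tenor saxophone sounds as Bb2, a major ninth lower; apply that shift to every note.
A5 becomes G4
Bb5 becomes Ab4
E5 becomes D4
D##5 becomes C##4
Gb4 becomes Fb3
Eb4 becomes Db3
F4 becomes Eb3
A5 becomes G4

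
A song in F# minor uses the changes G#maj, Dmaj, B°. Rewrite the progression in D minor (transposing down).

F# minor down to D minor is a major third; each chord root moves by that interval while the quality stays the same.
G#maj: root G# down a major third → E, giving Emaj.
Dmaj: root D down a major third → Bb, giving Bbmaj.
B°: root B down a major third → G, giving G°.

Emaj Bbmaj G°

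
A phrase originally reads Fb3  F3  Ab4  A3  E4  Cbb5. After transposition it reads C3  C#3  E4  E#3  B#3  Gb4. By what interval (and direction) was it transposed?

down a diminished fourth

Take the first pair: Fb3 → C3. F to C spans 4 letter names, so the interval is some kind of fourth.
C3 to Fb3 is 4 semitones, which makes it a diminished fourth; the second version is lower, so the direction is down.
Checking another pair — Cbb5 → Gb4 — gives the same interval.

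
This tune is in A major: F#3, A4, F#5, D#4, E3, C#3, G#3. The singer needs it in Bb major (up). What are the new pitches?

From A up to Bb is a minor second; apply that to each pitch.
F#3 gives G3
A4 gives Bb4
F#5 gives G5
D#4 gives E4
E3 gives F3
C#3 gives D3
G#3 gives A3

G3 Bb4 G5 E4 F3 D3 A3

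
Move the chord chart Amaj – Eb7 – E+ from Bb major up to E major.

Bb major up to E major is an augmented fourth; each chord root moves by that interval while the quality stays the same.
Amaj: root A up an augmented fourth → D#, giving D#maj.
Eb7: root Eb up an augmented fourth → A, giving A7.
E+: root E up an augmented fourth → A#, giving A#+.

D#maj A7 A#+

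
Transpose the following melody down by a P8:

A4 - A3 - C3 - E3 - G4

A3 A2 C2 E2 G3

A4 to A3
A3 to A2
C3 to C2
E3 to E2
G4 to G3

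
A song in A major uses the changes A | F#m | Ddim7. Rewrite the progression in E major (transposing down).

A major down to E major is a perfect fourth; each chord root moves by that interval while the quality stays the same.
A: root A down a perfect fourth → E, giving E.
F#m: root F# down a perfect fourth → C#, giving C#m.
Ddim7: root D down a perfect fourth → A, giving Adim7.

E C#m Adim7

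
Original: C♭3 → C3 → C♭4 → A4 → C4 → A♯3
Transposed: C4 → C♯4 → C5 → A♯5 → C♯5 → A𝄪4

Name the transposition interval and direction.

up an augmented octave

Take the first pair: Cb3 → C4. C to C spans 8 letter names, so the interval is some kind of octave.
Cb3 to C4 is 13 semitones, which makes it an augmented octave; the second version is higher, so the direction is up.
Checking another pair — A#3 → A##4 — gives the same interval.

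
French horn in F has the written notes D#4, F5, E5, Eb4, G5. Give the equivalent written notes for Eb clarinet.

E#3 G4 F#4 F3 A4

First find concert pitch: the French horn in F sounds a perfect fifth below written, so D#4 F5 E5 Eb4 G5 sounds G#3 Bb4 A4 Ab3 C5.
Then write for Eb clarinet: it sounds a minor third above written, so the part must be a minor third below concert.
G#3 → E#3
Bb4 → G4
A4 → F#4
Ab3 → F3
C5 → A4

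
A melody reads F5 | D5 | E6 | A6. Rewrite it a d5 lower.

B4 G#4 A#5 D#6

A diminished fifth down from F5 gives B4.
D5 down a diminished fifth is G#4.
E6 down a diminished fifth is A#5.
A6 down a diminished fifth is D#6.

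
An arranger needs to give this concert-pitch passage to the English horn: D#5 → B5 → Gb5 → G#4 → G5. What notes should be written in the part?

A#5 F#6 Db6 D#5 D6

Written C4 sounds as F3 on the English horn, so concert pitches are written a perfect fifth up.
D#5 to A#5
B5 to F#6
Gb5 to Db6
G#4 to D#5
G5 to D6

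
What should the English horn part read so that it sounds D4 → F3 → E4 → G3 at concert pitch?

A4 C4 B4 D4

Written C4 sounds as F3 on the English horn, so concert pitches are written a perfect fifth up.
D4 to A4
F3 to C4
E4 to B4
G3 to D4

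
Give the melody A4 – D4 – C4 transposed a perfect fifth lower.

D4 G3 F3

A4: a fifth down reaches D, and 7 semitones makes it D4.
D4: a fifth down reaches G, and 7 semitones makes it G3.
A perfect fifth down from C4 gives F3.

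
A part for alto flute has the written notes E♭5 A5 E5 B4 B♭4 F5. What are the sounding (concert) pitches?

Bb4 E5 B4 F#4 F4 C5

The alto flute sounds a perfect fourth below written, so transpose each written note down a perfect fourth.
Eb5 → Bb4
A5 → E5
E5 → B4
B4 → F#4
Bb4 → F4
F5 → C5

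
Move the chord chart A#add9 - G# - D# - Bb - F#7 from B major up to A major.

G#add9 F# C# Ab E7

B major up to A major is a minor seventh; each chord root moves by that interval while the quality stays the same.
A#add9: root A# up a minor seventh → G#, giving G#add9.
G#: root G# up a minor seventh → F#, giving F#.
D#: root D# up a minor seventh → C#, giving C#.
Bb: root Bb up a minor seventh → Ab, giving Ab.
F#7: root F# up a minor seventh → E, giving E7.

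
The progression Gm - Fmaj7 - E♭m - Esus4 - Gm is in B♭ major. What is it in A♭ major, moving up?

Fm Ebmaj7 Dbm Dsus4 Fm

B♭ major up to A♭ major is a minor seventh; each chord root moves by that interval while the quality stays the same.
Gm: root G up a minor seventh → F, giving Fm.
Fmaj7: root F up a minor seventh → Eb, giving Ebmaj7.
E♭m: root E♭ up a minor seventh → Db, giving Dbm.
Esus4: root E up a minor seventh → D, giving Dsus4.
Gm: root G up a minor seventh → F, giving Fm.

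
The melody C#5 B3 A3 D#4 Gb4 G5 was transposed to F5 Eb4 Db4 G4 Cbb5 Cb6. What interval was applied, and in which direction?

up a diminished fourth

Take the first pair: C#5 → F5. C to F spans 4 letter names, so the interval is some kind of fourth.
C#5 to F5 is 4 semitones, which makes it a diminished fourth; the second version is higher, so the direction is up.
Checking another pair — G5 → Cb6 — gives the same interval.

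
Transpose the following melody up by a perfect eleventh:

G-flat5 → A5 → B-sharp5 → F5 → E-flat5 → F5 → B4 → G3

A perfect eleventh up from Gb5 gives Cb7.
A5 up a perfect eleventh is D7.
B#5: an eleventh up reaches E, and 17 semitones makes it E#7.
F5: an eleventh up reaches B, and 17 semitones makes it Bb6.
A perfect eleventh up from Eb5 gives Ab6.
F5 up a perfect eleventh is Bb6.
B4 up a perfect eleventh is E6.
G3: an eleventh up reaches C, and 17 semitones makes it C5.

Cb7 D7 E#7 Bb6 Ab6 Bb6 E6 C5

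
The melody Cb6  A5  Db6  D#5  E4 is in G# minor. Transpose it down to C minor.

G# minor to C minor down is an augmented fifth, so every note moves down by that interval.
Cb6 gives Fbb5
A5 gives Db5
Db6 gives Gbb5
D#5 gives G4
E4 gives Ab3

Fbb5 Db5 Gbb5 G4 Ab3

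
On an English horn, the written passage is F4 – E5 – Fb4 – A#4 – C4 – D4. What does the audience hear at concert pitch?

Written C4 on the English horn sounds as F3, a perfect fifth lower; apply that shift to every note.
F4 becomes Bb3
E5 becomes A4
Fb4 becomes Bbb3
A#4 becomes D#4
C4 becomes F3
D4 becomes G3

Bb3 A4 Bbb3 D#4 F3 G3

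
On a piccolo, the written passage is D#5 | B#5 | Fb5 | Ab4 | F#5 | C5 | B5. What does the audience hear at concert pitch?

The piccolo sounds a perfect octave above written, so transpose each written note up a perfect octave.
D#5 -> D#6
B#5 -> B#6
Fb5 -> Fb6
Ab4 -> Ab5
F#5 -> F#6
C5 -> C6
B5 -> B6

D#6 B#6 Fb6 Ab5 F#6 C6 B6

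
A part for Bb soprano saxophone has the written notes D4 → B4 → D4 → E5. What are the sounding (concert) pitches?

C4 A4 C4 D5

Written C4 on the Bb soprano saxophone sounds as Bb3, a major second lower; apply that shift to every note.
D4 to C4
B4 to A4
D4 to C4
E5 to D5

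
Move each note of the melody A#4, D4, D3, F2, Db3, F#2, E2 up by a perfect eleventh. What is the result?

A#4 gives D#6
D4 gives G5
D3 gives G4
F2 gives Bb3
Db3 gives Gb4
F#2 gives B3
E2 gives A3

D#6 G5 G4 Bb3 Gb4 B3 A3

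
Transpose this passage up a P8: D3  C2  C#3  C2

D4 C3 C#4 C3

D3: an octave up reaches D, and 12 semitones makes it D4.
C2 up a perfect octave is C3.
A perfect octave up from C#3 gives C#4.
C2: an octave up reaches C, and 12 semitones makes it C3.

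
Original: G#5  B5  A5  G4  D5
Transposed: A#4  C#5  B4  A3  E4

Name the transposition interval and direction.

down a minor seventh

Take the first pair: G#5 → A#4. G to A spans 7 letter names, so the interval is some kind of seventh.
A#4 to G#5 is 10 semitones, which makes it a minor seventh; the second version is lower, so the direction is down.
Checking another pair — D5 → E4 — gives the same interval.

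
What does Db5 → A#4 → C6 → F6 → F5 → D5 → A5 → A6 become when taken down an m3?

Bb4 F##4 A5 D6 D5 B4 F#5 F#6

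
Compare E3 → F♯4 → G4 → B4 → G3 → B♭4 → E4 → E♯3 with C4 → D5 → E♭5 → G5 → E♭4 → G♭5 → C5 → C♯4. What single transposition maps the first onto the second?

up a minor sixth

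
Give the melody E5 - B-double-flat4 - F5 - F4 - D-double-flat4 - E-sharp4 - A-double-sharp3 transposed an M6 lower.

G4 Dbb4 Ab4 Ab3 Fbb3 G#3 C##3

E5 -> G4
Bbb4 -> Dbb4
F5 -> Ab4
F4 -> Ab3
Dbb4 -> Fbb3
E#4 -> G#3
A##3 -> C##3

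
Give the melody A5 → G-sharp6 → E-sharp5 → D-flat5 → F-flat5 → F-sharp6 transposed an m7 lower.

B4 A#5 F##4 Eb4 Gb4 G#5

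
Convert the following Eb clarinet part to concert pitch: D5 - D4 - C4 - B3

Written C4 on the Eb clarinet sounds as Eb4, a minor third higher; apply that shift to every note.
D5 -> F5
D4 -> F4
C4 -> Eb4
B3 -> D4

F5 F4 Eb4 D4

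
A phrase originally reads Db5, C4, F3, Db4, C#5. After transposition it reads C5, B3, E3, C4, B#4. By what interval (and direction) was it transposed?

From Db5 to C5 is 2 letter names — a second of some quality.
C5 to Db5 is 1 semitone, which makes it a minor second; the second version is lower, so the direction is down.
Checking another pair — C#5 → B#4 — gives the same interval.

down a minor second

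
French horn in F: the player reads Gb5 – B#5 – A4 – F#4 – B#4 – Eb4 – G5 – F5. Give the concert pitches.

Cb5 E#5 D4 B3 E#4 Ab3 C5 Bb4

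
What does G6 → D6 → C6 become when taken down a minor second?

G6: a second down reaches F, and 1 semitone makes it F#6.
A minor second down from D6 gives C#6.
C6: a second down reaches B, and 1 semitone makes it B5.

F#6 C#6 B5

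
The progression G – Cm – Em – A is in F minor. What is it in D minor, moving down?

F minor down to D minor is a minor third; each chord root moves by that interval while the quality stays the same.
G: root G down a minor third → E, giving E.
Cm: root C down a minor third → A, giving Am.
Em: root E down a minor third → C#, giving C#m.
A: root A down a minor third → F#, giving F#.

E Am C#m F#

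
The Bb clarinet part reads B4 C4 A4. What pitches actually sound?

A4 Bb3 G4

Written C4 on the Bb clarinet sounds as Bb3, a major second lower; apply that shift to every note.
B4 to A4
C4 to Bb3
A4 to G4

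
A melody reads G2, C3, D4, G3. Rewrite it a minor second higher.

G2 gives Ab2
C3 gives Db3
D4 gives Eb4
G3 gives Ab3

Ab2 Db3 Eb4 Ab3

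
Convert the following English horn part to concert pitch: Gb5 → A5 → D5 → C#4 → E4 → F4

Written C4 on the English horn sounds as F3, a perfect fifth lower; apply that shift to every note.
Gb5 becomes Cb5
A5 becomes D5
D5 becomes G4
C#4 becomes F#3
E4 becomes A3
F4 becomes Bb3

Cb5 D5 G4 F#3 A3 Bb3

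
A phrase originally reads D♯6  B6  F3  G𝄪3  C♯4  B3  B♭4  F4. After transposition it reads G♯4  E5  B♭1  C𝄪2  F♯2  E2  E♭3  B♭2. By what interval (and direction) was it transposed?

down a perfect twelfth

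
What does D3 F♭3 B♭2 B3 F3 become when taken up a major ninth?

E4 Gb4 C4 C#5 G4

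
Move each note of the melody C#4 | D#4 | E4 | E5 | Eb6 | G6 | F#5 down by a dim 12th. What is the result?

F##2 G##2 A#2 A#3 A4 C#5 B#3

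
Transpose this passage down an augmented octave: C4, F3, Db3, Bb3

C4: an octave down reaches C, and 13 semitones makes it Cb3.
An augmented octave down from F3 gives Fb2.
Db3: an octave down reaches D, and 13 semitones makes it Dbb2.
Bb3: an octave down reaches B, and 13 semitones makes it Bbb2.

Cb3 Fb2 Dbb2 Bbb2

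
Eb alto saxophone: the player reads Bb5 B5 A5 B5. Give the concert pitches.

Db5 D5 C5 D5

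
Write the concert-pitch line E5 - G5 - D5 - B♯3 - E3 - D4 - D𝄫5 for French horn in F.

B5 D6 A5 F##4 B3 A4 Abb5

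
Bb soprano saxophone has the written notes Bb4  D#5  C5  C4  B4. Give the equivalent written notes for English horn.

First find concert pitch: the Bb soprano saxophone sounds a major second below written, so Bb4 D#5 C5 C4 B4 sounds Ab4 C#5 Bb4 Bb3 A4.
Then write for English horn: it sounds a perfect fifth below written, so the part must be a perfect fifth above concert.
Ab4 → Eb5
C#5 → G#5
Bb4 → F5
Bb3 → F4
A4 → E5

Eb5 G#5 F5 F4 E5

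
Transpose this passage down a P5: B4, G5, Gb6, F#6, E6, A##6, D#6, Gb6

E4 C5 Cb6 B5 A5 D##6 G#5 Cb6

B4 -> E4
G5 -> C5
Gb6 -> Cb6
F#6 -> B5
E6 -> A5
A##6 -> D##6
D#6 -> G#5
Gb6 -> Cb6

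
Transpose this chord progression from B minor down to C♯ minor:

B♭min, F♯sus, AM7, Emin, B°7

B minor down to C♯ minor is a minor seventh; each chord root moves by that interval while the quality stays the same.
B♭min: root B♭ down a minor seventh → C, giving Cmin.
F♯sus: root F♯ down a minor seventh → G#, giving G#sus.
AM7: root A down a minor seventh → B, giving BM7.
Emin: root E down a minor seventh → F#, giving F#min.
B°7: root B down a minor seventh → C#, giving C#°7.

Cmin G#sus BM7 F#min C#°7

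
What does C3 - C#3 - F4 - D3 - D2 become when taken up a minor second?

Db3 D3 Gb4 Eb3 Eb2

C3 becomes Db3
C#3 becomes D3
F4 becomes Gb4
D3 becomes Eb3
D2 becomes Eb2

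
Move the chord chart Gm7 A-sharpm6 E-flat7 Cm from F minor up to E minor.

F minor up to E minor is a major seventh; each chord root moves by that interval while the quality stays the same.
Gm7: root G up a major seventh → F#, giving F#m7.
A-sharpm6: root A-sharp up a major seventh → G##, giving G##m6.
E-flat7: root E-flat up a major seventh → D, giving D7.
Cm: root C up a major seventh → B, giving Bm.

F#m7 G##m6 D7 Bm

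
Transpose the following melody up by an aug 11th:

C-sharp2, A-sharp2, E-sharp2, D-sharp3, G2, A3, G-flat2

F##3 D##4 A##3 G##4 C#4 D#5 C4

C#2 to F##3
A#2 to D##4
E#2 to A##3
D#3 to G##4
G2 to C#4
A3 to D#5
Gb2 to C4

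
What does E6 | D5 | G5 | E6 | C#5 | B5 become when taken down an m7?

F#5 E4 A4 F#5 D#4 C#5

E6: a seventh down reaches F, and 10 semitones makes it F#5.
D5: a seventh down reaches E, and 10 semitones makes it E4.
A minor seventh down from G5 gives A4.
A minor seventh down from E6 gives F#5.
C#5 down a minor seventh is D#4.
A minor seventh down from B5 gives C#5.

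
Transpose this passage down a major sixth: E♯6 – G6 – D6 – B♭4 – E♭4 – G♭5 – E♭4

E#6 to G#5
G6 to Bb5
D6 to F5
Bb4 to Db4
Eb4 to Gb3
Gb5 to Bbb4
Eb4 to Gb3

G#5 Bb5 F5 Db4 Gb3 Bbb4 Gb3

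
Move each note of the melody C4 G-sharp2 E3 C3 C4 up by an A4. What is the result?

C4 becomes F#4
G#2 becomes C##3
E3 becomes A#3
C3 becomes F#3
C4 becomes F#4

F#4 C##3 A#3 F#3 F#4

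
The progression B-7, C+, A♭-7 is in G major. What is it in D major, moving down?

F#-7 G+ Eb-7

G major down to D major is a perfect fourth; each chord root moves by that interval while the quality stays the same.
B-7: root B down a perfect fourth → F#, giving F#-7.
C+: root C down a perfect fourth → G, giving G+.
A♭-7: root A♭ down a perfect fourth → Eb, giving Eb-7.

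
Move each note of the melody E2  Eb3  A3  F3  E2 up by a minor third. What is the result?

G2 Gb3 C4 Ab3 G2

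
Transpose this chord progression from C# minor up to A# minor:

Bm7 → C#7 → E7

G#m7 A#7 C#7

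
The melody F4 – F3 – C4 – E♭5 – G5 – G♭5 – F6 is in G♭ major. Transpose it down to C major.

B3 B2 F#3 A4 C#5 C5 B5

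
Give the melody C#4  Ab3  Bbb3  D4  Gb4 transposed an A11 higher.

F##5 D5 Eb5 G#5 C6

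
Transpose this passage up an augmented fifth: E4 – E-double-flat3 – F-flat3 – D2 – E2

B#4 Bb3 C4 A#2 B#2

E4 to B#4
Ebb3 to Bb3
Fb3 to C4
D2 to A#2
E2 to B#2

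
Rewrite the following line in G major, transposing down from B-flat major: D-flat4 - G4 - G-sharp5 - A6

Bb3 E4 E#5 F#6

From B-flat down to G is a minor third; apply that to each pitch.
Db4 gives Bb3
G4 gives E4
G#5 gives E#5
A6 gives F#6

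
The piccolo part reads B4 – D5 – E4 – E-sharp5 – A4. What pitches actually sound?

B5 D6 E5 E#6 A5

Written C4 on the piccolo sounds as C5, a perfect octave higher; apply that shift to every note.
B4 → B5
D5 → D6
E4 → E5
E#5 → E#6
A4 → A5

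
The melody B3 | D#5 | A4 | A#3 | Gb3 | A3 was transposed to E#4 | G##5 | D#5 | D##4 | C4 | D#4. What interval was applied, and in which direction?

up an augmented fourth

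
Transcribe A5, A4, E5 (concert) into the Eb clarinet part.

F#5 F#4 C#5

The Eb clarinet sounds a minor third above written, so the written part must be a minor third below concert — transpose each note down.
A5 → F#5
A4 → F#4
E5 → C#5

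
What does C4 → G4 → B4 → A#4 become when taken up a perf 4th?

F4 C5 E5 D#5

C4: a fourth up reaches F, and 5 semitones makes it F4.
G4: a fourth up reaches C, and 5 semitones makes it C5.
A perfect fourth up from B4 gives E5.
A#4: a fourth up reaches D, and 5 semitones makes it D#5.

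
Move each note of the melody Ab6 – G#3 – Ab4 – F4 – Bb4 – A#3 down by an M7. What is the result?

Ab6 to Bbb5
G#3 to A2
Ab4 to Bbb3
F4 to Gb3
Bb4 to Cb4
A#3 to B2

Bbb5 A2 Bbb3 Gb3 Cb4 B2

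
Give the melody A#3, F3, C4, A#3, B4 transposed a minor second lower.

G##3 E3 B3 G##3 A#4

A#3 down a minor second is G##3.
F3: a second down reaches E, and 1 semitone makes it E3.
C4 down a minor second is B3.
A#3: a second down reaches G, and 1 semitone makes it G##3.
A minor second down from B4 gives A#4.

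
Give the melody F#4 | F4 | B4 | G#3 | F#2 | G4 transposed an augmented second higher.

F#4 becomes G##4
F4 becomes G#4
B4 becomes C##5
G#3 becomes A##3
F#2 becomes G##2
G4 becomes A#4

G##4 G#4 C##5 A##3 G##2 A#4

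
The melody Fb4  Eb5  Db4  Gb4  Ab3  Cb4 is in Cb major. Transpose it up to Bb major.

Eb5 D6 C5 F5 G4 Bb4

From Cb up to Bb is a major seventh; apply that to each pitch.
Fb4 becomes Eb5
Eb5 becomes D6
Db4 becomes C5
Gb4 becomes F5
Ab3 becomes G4
Cb4 becomes Bb4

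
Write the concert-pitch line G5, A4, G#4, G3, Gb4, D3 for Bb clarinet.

Written C4 sounds as Bb3 on the Bb clarinet, so concert pitches are written a major second up.
G5 gives A5
A4 gives B4
G#4 gives A#4
G3 gives A3
Gb4 gives Ab4
D3 gives E3

A5 B4 A#4 A3 Ab4 E3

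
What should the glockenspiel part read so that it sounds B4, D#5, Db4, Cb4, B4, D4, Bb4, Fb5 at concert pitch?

B2 D#3 Db2 Cb2 B2 D2 Bb2 Fb3

The glockenspiel sounds a perfect fifteenth above written, so the written part must be a perfect fifteenth below concert — transpose each note down.
B4 gives B2
D#5 gives D#3
Db4 gives Db2
Cb4 gives Cb2
B4 gives B2
D4 gives D2
Bb4 gives Bb2
Fb5 gives Fb3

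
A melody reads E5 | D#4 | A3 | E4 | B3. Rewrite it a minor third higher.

E5 gives G5
D#4 gives F#4
A3 gives C4
E4 gives G4
B3 gives D4

G5 F#4 C4 G4 D4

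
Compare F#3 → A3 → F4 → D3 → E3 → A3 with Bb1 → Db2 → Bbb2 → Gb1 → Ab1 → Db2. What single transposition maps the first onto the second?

Take the first pair: F#3 → Bb1. F to B spans 12 letter names, so the interval is some kind of twelfth.
Bb1 to F#3 is 20 semitones, which makes it an augmented twelfth; the second version is lower, so the direction is down.
Checking another pair — A3 → Db2 — gives the same interval.

down an augmented twelfth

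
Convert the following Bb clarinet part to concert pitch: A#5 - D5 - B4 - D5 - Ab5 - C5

The Bb clarinet sounds a major second below written, so transpose each written note down a major second.
A#5 to G#5
D5 to C5
B4 to A4
D5 to C5
Ab5 to Gb5
C5 to Bb4

G#5 C5 A4 C5 Gb5 Bb4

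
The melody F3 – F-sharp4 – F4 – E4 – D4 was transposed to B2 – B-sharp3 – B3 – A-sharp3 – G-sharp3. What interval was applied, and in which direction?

down a diminished fifth

From F3 to B2 is 5 letter names — a fifth of some quality.
B2 to F3 is 6 semitones, which makes it a diminished fifth; the second version is lower, so the direction is down.
Checking another pair — D4 → G#3 — gives the same interval.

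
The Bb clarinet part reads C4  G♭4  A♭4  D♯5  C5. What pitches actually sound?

Bb3 Fb4 Gb4 C#5 Bb4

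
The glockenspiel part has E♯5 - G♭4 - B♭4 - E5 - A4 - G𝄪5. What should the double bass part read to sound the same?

E#8 Gb7 Bb7 E8 A7 G##8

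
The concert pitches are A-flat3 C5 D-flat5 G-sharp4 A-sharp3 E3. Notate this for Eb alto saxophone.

The Eb alto saxophone sounds a major sixth below written, so the written part must be a major sixth above concert — transpose each note up.
Ab3 -> F4
C5 -> A5
Db5 -> Bb5
G#4 -> E#5
A#3 -> F##4
E3 -> C#4

F4 A5 Bb5 E#5 F##4 C#4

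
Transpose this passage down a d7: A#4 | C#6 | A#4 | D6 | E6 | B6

A#4 → B##3
C#6 → D##5
A#4 → B##3
D6 → E#5
E6 → F##5
B6 → C##6

B##3 D##5 B##3 E#5 F##5 C##6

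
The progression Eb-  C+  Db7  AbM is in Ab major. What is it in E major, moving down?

B- G#+ A7 EM

Ab major down to E major is a diminished fourth; each chord root moves by that interval while the quality stays the same.
Eb-: root Eb down a diminished fourth → B, giving B-.
C+: root C down a diminished fourth → G#, giving G#+.
Db7: root Db down a diminished fourth → A, giving A7.
AbM: root Ab down a diminished fourth → E, giving EM.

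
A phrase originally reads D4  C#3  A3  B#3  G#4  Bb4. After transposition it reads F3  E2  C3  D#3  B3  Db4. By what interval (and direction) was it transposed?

down a major sixth

From D4 to F3 is 6 letter names — a sixth of some quality.
F3 to D4 is 9 semitones, which makes it a major sixth; the second version is lower, so the direction is down.
Checking another pair — Bb4 → Db4 — gives the same interval.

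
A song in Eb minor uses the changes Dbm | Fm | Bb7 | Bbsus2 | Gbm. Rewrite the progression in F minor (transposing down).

Ebm Gm C7 Csus2 Abm

Eb minor down to F minor is a minor seventh; each chord root moves by that interval while the quality stays the same.
Dbm: root Db down a minor seventh → Eb, giving Ebm.
Fm: root F down a minor seventh → G, giving Gm.
Bb7: root Bb down a minor seventh → C, giving C7.
Bbsus2: root Bb down a minor seventh → C, giving Csus2.
Gbm: root Gb down a minor seventh → Ab, giving Abm.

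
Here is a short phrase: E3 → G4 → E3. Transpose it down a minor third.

A minor third down from E3 gives C#3.
A minor third down from G4 gives E4.
A minor third down from E3 gives C#3.

C#3 E4 C#3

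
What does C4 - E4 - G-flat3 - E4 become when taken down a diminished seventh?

D#3 F##3 A2 F##3

A diminished seventh down from C4 gives D#3.
E4: a seventh down reaches F, and 9 semitones makes it F##3.
Gb3 down a diminished seventh is A2.
A diminished seventh down from E4 gives F##3.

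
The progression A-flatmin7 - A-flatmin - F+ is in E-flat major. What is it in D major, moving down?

Gmin7 Gmin E+

E-flat major down to D major is a minor second; each chord root moves by that interval while the quality stays the same.
A-flatmin7: root A-flat down a minor second → G, giving Gmin7.
A-flatmin: root A-flat down a minor second → G, giving Gmin.
F+: root F down a minor second → E, giving E+.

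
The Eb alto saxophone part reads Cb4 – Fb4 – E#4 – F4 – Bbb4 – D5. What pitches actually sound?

Written C4 on the Eb alto saxophone sounds as Eb3, a major sixth lower; apply that shift to every note.
Cb4 becomes Ebb3
Fb4 becomes Abb3
E#4 becomes G#3
F4 becomes Ab3
Bbb4 becomes Dbb4
D5 becomes F4

Ebb3 Abb3 G#3 Ab3 Dbb4 F4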